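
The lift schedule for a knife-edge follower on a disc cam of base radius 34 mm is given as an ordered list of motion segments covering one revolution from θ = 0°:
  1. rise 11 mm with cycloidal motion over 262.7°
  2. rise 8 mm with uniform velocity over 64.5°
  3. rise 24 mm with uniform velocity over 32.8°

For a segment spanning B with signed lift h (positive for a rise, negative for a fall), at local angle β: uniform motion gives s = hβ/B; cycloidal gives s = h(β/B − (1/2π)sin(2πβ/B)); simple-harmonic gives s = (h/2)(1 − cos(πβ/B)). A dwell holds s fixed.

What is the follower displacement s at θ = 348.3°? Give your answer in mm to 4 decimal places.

seg 1 [0°–262.7°] cycloidal, h=11: full span → s += 11 → s = 11.0000
seg 2 [262.7°–327.2°] uniform, h=8: full span → s += 8 → s = 19.0000
seg 3 [327.2°–360°] uniform, h=24: θ=348.3° here. β=21.1, B=32.8. 24·21.1/32.8 = 15.4390 → s = 34.4390

34.4390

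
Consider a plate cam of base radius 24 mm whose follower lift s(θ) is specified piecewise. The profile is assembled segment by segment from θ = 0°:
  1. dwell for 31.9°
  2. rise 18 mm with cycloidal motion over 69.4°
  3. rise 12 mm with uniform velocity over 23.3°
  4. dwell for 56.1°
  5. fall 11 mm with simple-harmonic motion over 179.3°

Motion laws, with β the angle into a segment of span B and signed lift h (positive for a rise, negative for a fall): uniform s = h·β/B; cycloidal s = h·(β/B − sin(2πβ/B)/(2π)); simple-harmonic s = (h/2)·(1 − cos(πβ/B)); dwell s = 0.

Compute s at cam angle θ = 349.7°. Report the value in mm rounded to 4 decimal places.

seg 1 [0°–31.9°] dwell: s stays 0.0000
seg 2 [31.9°–101.3°] cycloidal, h=18: full span → s += 18 → s = 18.0000
seg 3 [101.3°–124.6°] uniform, h=12: full span → s += 12 → s = 30.0000
seg 4 [124.6°–180.7°] dwell: s stays 30.0000
seg 5 [180.7°–360°] simple-harmonic, h=-11: θ=349.7° here. β=169, B=179.3. -11/2·(1 − cos(π·0.9426)) = -10.9107 → s = 19.0893

19.0893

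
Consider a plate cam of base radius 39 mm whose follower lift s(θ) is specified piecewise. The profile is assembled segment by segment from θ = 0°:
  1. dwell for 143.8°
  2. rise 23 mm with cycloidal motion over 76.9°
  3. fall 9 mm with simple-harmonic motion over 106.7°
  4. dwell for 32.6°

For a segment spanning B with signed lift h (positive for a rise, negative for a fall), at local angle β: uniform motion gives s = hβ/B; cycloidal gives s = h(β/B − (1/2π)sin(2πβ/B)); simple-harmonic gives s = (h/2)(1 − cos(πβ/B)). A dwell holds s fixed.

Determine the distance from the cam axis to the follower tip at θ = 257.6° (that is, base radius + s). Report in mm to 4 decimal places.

seg 1 [0°–143.8°] dwell: s stays 0.0000
seg 2 [143.8°–220.7°] cycloidal, h=23: full span → s += 23 → s = 23.0000
seg 3 [220.7°–327.4°] simple-harmonic, h=-9: θ=257.6° here. β=36.9, B=106.7. -9/2·(1 − cos(π·0.3458)) = -2.4047 → s = 20.5953
radial distance = base radius + s = 39 + 20.5953 = 59.5953

59.5953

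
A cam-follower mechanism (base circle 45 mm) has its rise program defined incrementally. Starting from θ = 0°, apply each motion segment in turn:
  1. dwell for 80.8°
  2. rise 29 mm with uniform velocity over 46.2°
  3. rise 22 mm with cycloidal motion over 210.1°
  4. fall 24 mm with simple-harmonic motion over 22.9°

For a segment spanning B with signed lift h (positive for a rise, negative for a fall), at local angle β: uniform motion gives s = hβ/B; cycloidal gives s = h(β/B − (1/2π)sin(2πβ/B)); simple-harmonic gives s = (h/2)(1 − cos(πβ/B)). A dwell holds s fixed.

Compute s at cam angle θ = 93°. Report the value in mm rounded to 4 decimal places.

seg 1 [0°–80.8°] dwell: s stays 0.0000
seg 2 [80.8°–127°] uniform, h=29: θ=93° here. β=12.2, B=46.2. 29·12.2/46.2 = 7.6580 → s = 7.6580

7.6580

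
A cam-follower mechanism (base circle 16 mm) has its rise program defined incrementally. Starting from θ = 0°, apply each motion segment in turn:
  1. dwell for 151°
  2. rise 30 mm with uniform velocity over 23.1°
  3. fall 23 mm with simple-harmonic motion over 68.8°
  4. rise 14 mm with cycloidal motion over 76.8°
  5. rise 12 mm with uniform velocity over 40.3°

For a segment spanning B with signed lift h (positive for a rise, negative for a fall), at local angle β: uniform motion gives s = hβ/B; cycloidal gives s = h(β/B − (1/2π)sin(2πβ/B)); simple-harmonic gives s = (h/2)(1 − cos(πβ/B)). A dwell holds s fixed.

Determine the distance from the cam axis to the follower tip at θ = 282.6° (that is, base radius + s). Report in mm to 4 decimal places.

seg 1 [0°–151°] dwell: s stays 0.0000
seg 2 [151°–174.1°] uniform, h=30: full span → s += 30 → s = 30.0000
seg 3 [174.1°–242.9°] simple-harmonic, h=-23: full span → s += -23 → s = 7.0000
seg 4 [242.9°–319.7°] cycloidal, h=14: θ=282.6° here. β=39.7, B=76.8. 14·(0.5169 − sin(2π·0.5169)/(2π)) = 7.4735 → s = 14.4735
radial distance = base radius + s = 16 + 14.4735 = 30.4735

30.4735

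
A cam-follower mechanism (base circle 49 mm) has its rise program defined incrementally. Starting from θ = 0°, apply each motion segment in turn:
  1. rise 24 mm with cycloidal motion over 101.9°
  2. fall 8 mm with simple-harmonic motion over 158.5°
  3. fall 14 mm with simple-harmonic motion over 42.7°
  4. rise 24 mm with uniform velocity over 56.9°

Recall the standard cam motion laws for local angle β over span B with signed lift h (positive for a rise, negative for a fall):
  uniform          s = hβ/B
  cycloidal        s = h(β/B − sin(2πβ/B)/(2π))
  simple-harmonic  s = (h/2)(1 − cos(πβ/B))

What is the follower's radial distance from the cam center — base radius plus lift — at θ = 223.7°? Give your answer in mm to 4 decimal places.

seg 1 [0°–101.9°] cycloidal, h=24: full span → s += 24 → s = 24.0000
seg 2 [101.9°–260.4°] simple-harmonic, h=-8: θ=223.7° here. β=121.8, B=158.5. -8/2·(1 − cos(π·0.7685)) = -6.9876 → s = 17.0124
radial distance = base radius + s = 49 + 17.0124 = 66.0124

66.0124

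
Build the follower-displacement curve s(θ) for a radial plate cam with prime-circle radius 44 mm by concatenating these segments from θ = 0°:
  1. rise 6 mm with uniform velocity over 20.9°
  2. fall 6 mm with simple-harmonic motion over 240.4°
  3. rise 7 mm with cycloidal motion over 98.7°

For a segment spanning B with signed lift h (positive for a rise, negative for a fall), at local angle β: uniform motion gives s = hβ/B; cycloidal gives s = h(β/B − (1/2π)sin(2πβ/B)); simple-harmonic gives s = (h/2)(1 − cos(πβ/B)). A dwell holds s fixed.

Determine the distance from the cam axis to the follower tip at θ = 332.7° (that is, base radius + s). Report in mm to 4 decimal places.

seg 1 [0°–20.9°] uniform, h=6: full span → s += 6 → s = 6.0000
seg 2 [20.9°–261.3°] simple-harmonic, h=-6: full span → s += -6 → s = 0.0000
seg 3 [261.3°–360°] cycloidal, h=7: θ=332.7° here. β=71.4, B=98.7. 7·(0.7234 − sin(2π·0.7234)/(2π)) = 6.1624 → s = 6.1624
radial distance = base radius + s = 44 + 6.1624 = 50.1624

50.1624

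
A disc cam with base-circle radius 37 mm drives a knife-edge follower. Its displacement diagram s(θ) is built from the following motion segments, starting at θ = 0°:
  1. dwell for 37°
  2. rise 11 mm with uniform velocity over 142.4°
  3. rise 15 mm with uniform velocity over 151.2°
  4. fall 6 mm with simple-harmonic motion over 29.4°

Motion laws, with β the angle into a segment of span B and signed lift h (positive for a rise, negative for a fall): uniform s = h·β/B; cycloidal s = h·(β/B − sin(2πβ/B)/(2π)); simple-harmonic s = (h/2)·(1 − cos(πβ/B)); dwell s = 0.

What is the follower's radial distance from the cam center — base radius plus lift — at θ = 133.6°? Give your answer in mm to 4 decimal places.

seg 1 [0°–37°] dwell: s stays 0.0000
seg 2 [37°–179.4°] uniform, h=11: θ=133.6° here. β=96.6, B=142.4. 11·96.6/142.4 = 7.4621 → s = 7.4621
radial distance = base radius + s = 37 + 7.4621 = 44.4621

44.4621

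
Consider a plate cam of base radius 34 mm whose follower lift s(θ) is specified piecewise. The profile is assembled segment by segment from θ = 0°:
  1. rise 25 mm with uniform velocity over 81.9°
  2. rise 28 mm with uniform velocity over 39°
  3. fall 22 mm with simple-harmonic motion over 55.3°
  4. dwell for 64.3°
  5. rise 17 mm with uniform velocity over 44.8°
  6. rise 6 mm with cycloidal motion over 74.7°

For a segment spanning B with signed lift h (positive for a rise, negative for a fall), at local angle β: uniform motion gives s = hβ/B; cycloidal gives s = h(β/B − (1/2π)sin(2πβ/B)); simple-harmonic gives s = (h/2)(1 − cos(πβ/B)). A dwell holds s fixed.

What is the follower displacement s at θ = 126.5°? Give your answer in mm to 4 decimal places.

seg 1 [0°–81.9°] uniform, h=25: full span → s += 25 → s = 25.0000
seg 2 [81.9°–120.9°] uniform, h=28: full span → s += 28 → s = 53.0000
seg 3 [120.9°–176.2°] simple-harmonic, h=-22: θ=126.5° here. β=5.6, B=55.3. -22/2·(1 − cos(π·0.1013)) = -0.5520 → s = 52.4480

52.4480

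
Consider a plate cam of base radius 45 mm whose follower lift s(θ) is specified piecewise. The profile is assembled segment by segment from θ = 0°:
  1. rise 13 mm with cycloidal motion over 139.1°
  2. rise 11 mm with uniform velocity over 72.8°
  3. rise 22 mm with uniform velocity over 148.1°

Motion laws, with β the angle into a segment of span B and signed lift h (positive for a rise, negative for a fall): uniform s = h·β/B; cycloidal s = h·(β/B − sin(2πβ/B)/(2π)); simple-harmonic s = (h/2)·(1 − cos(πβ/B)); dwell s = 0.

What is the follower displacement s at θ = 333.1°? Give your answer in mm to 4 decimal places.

seg 1 [0°–139.1°] cycloidal, h=13: full span → s += 13 → s = 13.0000
seg 2 [139.1°–211.9°] uniform, h=11: full span → s += 11 → s = 24.0000
seg 3 [211.9°–360°] uniform, h=22: θ=333.1° here. β=121.2, B=148.1. 22·121.2/148.1 = 18.0041 → s = 42.0041

42.0041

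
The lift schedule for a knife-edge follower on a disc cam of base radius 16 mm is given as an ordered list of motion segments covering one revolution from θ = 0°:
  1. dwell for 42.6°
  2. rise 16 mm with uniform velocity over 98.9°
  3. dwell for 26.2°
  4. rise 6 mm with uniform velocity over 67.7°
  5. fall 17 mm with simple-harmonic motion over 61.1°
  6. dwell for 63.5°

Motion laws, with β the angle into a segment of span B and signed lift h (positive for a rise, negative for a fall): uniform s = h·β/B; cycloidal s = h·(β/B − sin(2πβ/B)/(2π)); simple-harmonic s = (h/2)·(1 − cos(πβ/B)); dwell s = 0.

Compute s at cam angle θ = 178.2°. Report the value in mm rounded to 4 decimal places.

seg 1 [0°–42.6°] dwell: s stays 0.0000
seg 2 [42.6°–141.5°] uniform, h=16: full span → s += 16 → s = 16.0000
seg 3 [141.5°–167.7°] dwell: s stays 16.0000
seg 4 [167.7°–235.4°] uniform, h=6: θ=178.2° here. β=10.5, B=67.7. 6·10.5/67.7 = 0.9306 → s = 16.9306

16.9306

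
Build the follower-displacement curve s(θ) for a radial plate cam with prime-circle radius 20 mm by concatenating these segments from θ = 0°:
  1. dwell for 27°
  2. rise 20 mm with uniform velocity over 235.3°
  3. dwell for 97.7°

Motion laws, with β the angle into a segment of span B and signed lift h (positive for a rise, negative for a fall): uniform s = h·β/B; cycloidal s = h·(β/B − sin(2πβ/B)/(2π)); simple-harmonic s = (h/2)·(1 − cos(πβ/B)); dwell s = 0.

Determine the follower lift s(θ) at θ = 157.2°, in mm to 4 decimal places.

seg 1 [0°–27°] dwell: s stays 0.0000
seg 2 [27°–262.3°] uniform, h=20: θ=157.2° here. β=130.2, B=235.3. 20·130.2/235.3 = 11.0667 → s = 11.0667

11.0667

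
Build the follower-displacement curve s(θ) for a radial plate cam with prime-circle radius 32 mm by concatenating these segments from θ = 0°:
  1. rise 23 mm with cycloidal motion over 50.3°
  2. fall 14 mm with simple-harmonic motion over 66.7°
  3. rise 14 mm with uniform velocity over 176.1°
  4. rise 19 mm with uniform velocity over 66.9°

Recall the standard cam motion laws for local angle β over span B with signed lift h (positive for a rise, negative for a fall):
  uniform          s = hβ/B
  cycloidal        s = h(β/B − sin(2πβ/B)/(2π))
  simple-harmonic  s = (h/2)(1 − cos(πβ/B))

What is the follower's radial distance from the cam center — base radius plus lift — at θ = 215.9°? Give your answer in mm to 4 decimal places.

seg 1 [0°–50.3°] cycloidal, h=23: full span → s += 23 → s = 23.0000
seg 2 [50.3°–117°] simple-harmonic, h=-14: full span → s += -14 → s = 9.0000
seg 3 [117°–293.1°] uniform, h=14: θ=215.9° here. β=98.9, B=176.1. 14·98.9/176.1 = 7.8626 → s = 16.8626
radial distance = base radius + s = 32 + 16.8626 = 48.8626

48.8626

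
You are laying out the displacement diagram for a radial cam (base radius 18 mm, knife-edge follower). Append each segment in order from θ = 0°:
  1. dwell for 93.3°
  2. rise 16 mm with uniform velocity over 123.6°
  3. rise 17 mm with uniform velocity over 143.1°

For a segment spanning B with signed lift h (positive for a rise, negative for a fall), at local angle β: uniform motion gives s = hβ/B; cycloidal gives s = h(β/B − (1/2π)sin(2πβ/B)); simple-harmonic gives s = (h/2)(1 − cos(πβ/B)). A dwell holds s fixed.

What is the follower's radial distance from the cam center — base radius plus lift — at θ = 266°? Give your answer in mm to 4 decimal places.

seg 1 [0°–93.3°] dwell: s stays 0.0000
seg 2 [93.3°–216.9°] uniform, h=16: full span → s += 16 → s = 16.0000
seg 3 [216.9°–360°] uniform, h=17: θ=266° here. β=49.1, B=143.1. 17·49.1/143.1 = 5.8330 → s = 21.8330
radial distance = base radius + s = 18 + 21.8330 = 39.8330

39.8330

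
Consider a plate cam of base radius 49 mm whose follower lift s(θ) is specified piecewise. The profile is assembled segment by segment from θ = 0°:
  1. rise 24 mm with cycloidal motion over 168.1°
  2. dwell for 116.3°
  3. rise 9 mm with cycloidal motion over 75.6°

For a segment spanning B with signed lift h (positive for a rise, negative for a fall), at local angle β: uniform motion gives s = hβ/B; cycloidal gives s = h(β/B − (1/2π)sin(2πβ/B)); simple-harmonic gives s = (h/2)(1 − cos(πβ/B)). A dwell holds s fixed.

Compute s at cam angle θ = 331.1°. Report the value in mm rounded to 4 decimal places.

seg 1 [0°–168.1°] cycloidal, h=24: full span → s += 24 → s = 24.0000
seg 2 [168.1°–284.4°] dwell: s stays 24.0000
seg 3 [284.4°–360°] cycloidal, h=9: θ=331.1° here. β=46.7, B=75.6. 9·(0.6177 − sin(2π·0.6177)/(2π)) = 6.5250 → s = 30.5250

30.5250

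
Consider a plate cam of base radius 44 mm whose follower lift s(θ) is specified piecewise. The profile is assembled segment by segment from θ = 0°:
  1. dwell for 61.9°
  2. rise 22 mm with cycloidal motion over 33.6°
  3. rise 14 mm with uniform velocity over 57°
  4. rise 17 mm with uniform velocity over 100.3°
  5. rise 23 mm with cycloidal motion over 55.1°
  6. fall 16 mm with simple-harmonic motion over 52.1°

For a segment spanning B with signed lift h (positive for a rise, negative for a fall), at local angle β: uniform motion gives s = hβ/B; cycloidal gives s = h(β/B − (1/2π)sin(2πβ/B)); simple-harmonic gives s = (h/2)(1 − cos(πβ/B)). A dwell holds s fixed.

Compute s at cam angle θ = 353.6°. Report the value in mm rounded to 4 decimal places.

seg 1 [0°–61.9°] dwell: s stays 0.0000
seg 2 [61.9°–95.5°] cycloidal, h=22: full span → s += 22 → s = 22.0000
seg 3 [95.5°–152.5°] uniform, h=14: full span → s += 14 → s = 36.0000
seg 4 [152.5°–252.8°] uniform, h=17: full span → s += 17 → s = 53.0000
seg 5 [252.8°–307.9°] cycloidal, h=23: full span → s += 23 → s = 76.0000
seg 6 [307.9°–360°] simple-harmonic, h=-16: θ=353.6° here. β=45.7, B=52.1. -16/2·(1 − cos(π·0.8772)) = -15.4116 → s = 60.5884

60.5884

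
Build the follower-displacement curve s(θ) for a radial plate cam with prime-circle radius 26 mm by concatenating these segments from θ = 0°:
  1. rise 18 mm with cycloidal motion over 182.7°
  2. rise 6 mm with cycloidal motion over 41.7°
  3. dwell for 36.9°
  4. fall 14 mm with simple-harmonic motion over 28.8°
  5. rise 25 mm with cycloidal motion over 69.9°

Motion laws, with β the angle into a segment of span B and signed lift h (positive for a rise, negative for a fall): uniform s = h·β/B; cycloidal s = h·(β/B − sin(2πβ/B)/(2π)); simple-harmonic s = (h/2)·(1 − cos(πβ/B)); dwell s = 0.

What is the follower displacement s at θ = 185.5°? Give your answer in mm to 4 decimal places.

seg 1 [0°–182.7°] cycloidal, h=18: full span → s += 18 → s = 18.0000
seg 2 [182.7°–224.4°] cycloidal, h=6: θ=185.5° here. β=2.8, B=41.7. 6·(0.0671 − sin(2π·0.0671)/(2π)) = 0.0118 → s = 18.0118

18.0118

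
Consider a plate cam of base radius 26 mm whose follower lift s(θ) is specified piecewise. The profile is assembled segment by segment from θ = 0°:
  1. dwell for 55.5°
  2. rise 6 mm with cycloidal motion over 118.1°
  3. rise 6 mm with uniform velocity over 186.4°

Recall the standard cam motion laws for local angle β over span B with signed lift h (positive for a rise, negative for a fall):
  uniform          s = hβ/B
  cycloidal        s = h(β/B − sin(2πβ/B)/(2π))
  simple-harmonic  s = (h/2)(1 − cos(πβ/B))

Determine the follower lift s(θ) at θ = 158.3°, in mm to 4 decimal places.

seg 1 [0°–55.5°] dwell: s stays 0.0000
seg 2 [55.5°–173.6°] cycloidal, h=6: θ=158.3° here. β=102.8, B=118.1. 6·(0.8704 − sin(2π·0.8704)/(2π)) = 5.9170 → s = 5.9170

5.9170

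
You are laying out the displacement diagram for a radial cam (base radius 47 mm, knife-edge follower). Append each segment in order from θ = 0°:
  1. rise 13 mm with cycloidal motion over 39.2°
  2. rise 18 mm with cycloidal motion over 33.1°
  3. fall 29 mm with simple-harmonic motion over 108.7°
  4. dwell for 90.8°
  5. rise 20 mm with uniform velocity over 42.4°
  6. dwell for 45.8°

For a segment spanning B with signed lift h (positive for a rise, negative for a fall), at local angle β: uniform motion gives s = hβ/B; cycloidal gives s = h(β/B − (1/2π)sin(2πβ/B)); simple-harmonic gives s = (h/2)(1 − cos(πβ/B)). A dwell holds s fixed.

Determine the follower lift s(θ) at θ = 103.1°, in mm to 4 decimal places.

seg 1 [0°–39.2°] cycloidal, h=13: full span → s += 13 → s = 13.0000
seg 2 [39.2°–72.3°] cycloidal, h=18: full span → s += 18 → s = 31.0000
seg 3 [72.3°–181°] simple-harmonic, h=-29: θ=103.1° here. β=30.8, B=108.7. -29/2·(1 − cos(π·0.2833)) = -5.3754 → s = 25.6246

25.6246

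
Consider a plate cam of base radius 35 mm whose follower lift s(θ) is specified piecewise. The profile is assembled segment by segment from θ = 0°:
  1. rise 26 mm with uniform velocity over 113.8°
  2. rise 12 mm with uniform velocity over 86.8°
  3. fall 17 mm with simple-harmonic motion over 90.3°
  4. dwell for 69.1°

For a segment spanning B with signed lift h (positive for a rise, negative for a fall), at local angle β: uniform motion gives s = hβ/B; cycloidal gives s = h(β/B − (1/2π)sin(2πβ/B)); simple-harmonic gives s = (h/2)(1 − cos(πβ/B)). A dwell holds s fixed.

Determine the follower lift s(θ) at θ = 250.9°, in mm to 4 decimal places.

seg 1 [0°–113.8°] uniform, h=26: full span → s += 26 → s = 26.0000
seg 2 [113.8°–200.6°] uniform, h=12: full span → s += 12 → s = 38.0000
seg 3 [200.6°–290.9°] simple-harmonic, h=-17: θ=250.9° here. β=50.3, B=90.3. -17/2·(1 − cos(π·0.5570)) = -10.0148 → s = 27.9852

27.9852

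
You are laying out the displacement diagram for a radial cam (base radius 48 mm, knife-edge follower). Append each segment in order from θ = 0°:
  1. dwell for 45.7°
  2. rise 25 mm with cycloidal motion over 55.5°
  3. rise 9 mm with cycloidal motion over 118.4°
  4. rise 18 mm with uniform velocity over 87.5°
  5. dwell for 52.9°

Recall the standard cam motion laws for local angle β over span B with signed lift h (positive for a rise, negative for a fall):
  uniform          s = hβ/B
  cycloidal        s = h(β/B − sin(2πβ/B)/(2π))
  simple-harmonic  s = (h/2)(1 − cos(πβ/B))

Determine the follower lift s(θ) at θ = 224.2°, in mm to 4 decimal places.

seg 1 [0°–45.7°] dwell: s stays 0.0000
seg 2 [45.7°–101.2°] cycloidal, h=25: full span → s += 25 → s = 25.0000
seg 3 [101.2°–219.6°] cycloidal, h=9: full span → s += 9 → s = 34.0000
seg 4 [219.6°–307.1°] uniform, h=18: θ=224.2° here. β=4.6, B=87.5. 18·4.6/87.5 = 0.9463 → s = 34.9463

34.9463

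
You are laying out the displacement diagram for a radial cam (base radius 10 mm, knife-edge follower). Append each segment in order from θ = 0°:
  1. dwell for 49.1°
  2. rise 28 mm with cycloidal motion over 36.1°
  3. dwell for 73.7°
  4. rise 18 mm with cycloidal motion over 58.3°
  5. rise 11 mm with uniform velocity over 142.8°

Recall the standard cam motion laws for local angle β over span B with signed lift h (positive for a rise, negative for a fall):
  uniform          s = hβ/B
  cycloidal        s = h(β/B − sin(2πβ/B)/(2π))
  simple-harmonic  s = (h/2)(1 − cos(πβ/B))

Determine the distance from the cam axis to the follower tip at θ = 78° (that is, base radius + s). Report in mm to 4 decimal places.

seg 1 [0°–49.1°] dwell: s stays 0.0000
seg 2 [49.1°–85.2°] cycloidal, h=28: θ=78° here. β=28.9, B=36.1. 28·(0.8006 − sin(2π·0.8006)/(2π)) = 26.6489 → s = 26.6489
radial distance = base radius + s = 10 + 26.6489 = 36.6489

36.6489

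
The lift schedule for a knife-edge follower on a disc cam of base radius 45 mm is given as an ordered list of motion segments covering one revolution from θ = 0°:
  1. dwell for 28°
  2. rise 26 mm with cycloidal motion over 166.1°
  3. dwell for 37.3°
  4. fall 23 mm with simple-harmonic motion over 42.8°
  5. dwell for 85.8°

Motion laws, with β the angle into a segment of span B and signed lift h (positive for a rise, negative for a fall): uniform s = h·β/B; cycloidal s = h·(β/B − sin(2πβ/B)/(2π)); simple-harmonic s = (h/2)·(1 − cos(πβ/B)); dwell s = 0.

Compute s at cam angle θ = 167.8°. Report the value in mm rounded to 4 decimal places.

seg 1 [0°–28°] dwell: s stays 0.0000
seg 2 [28°–194.1°] cycloidal, h=26: θ=167.8° here. β=139.8, B=166.1. 26·(0.8417 − sin(2π·0.8417)/(2π)) = 25.3537 → s = 25.3537

25.3537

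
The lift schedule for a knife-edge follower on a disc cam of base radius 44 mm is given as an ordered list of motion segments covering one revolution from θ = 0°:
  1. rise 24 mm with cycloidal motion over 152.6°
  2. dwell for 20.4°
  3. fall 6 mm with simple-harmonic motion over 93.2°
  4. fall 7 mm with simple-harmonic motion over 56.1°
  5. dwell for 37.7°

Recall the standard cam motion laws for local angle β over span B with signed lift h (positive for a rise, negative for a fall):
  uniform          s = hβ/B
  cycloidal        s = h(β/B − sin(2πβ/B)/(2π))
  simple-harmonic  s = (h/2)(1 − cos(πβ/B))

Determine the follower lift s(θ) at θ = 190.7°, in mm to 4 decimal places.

seg 1 [0°–152.6°] cycloidal, h=24: full span → s += 24 → s = 24.0000
seg 2 [152.6°–173°] dwell: s stays 24.0000
seg 3 [173°–266.2°] simple-harmonic, h=-6: θ=190.7° here. β=17.7, B=93.2. -6/2·(1 − cos(π·0.1899)) = -0.5183 → s = 23.4817

23.4817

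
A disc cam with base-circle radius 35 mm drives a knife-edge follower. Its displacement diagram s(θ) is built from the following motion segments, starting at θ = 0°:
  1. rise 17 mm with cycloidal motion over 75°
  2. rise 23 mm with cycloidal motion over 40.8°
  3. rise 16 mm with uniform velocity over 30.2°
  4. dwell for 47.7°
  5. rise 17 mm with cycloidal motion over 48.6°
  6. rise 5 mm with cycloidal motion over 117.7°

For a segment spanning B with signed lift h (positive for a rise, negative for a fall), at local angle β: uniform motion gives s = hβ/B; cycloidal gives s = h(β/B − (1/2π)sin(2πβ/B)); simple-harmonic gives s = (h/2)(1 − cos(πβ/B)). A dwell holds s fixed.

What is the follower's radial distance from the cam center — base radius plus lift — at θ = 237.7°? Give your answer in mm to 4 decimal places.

seg 1 [0°–75°] cycloidal, h=17: full span → s += 17 → s = 17.0000
seg 2 [75°–115.8°] cycloidal, h=23: full span → s += 23 → s = 40.0000
seg 3 [115.8°–146°] uniform, h=16: full span → s += 16 → s = 56.0000
seg 4 [146°–193.7°] dwell: s stays 56.0000
seg 5 [193.7°–242.3°] cycloidal, h=17: θ=237.7° here. β=44, B=48.6. 17·(0.9053 − sin(2π·0.9053)/(2π)) = 16.9068 → s = 72.9068
radial distance = base radius + s = 35 + 72.9068 = 107.9068

107.9068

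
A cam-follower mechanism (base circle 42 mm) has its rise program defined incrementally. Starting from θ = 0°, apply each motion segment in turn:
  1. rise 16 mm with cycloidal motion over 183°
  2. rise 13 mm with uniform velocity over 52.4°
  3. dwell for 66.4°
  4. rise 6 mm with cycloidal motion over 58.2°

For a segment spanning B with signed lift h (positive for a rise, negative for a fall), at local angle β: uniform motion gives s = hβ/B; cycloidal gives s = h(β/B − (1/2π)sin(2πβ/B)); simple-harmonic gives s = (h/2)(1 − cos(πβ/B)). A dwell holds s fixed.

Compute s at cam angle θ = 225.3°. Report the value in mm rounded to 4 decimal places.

seg 1 [0°–183°] cycloidal, h=16: full span → s += 16 → s = 16.0000
seg 2 [183°–235.4°] uniform, h=13: θ=225.3° here. β=42.3, B=52.4. 13·42.3/52.4 = 10.4943 → s = 26.4943

26.4943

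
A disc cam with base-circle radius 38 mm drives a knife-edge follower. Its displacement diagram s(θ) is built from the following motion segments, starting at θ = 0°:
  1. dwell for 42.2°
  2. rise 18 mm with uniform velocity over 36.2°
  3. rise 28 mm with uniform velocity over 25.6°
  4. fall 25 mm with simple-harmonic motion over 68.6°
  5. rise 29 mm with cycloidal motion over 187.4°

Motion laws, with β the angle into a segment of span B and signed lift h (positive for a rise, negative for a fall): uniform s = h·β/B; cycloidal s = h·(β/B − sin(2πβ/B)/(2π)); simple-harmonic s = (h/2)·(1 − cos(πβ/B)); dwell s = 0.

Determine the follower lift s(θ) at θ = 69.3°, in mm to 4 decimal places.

seg 1 [0°–42.2°] dwell: s stays 0.0000
seg 2 [42.2°–78.4°] uniform, h=18: θ=69.3° here. β=27.1, B=36.2. 18·27.1/36.2 = 13.4751 → s = 13.4751

13.4751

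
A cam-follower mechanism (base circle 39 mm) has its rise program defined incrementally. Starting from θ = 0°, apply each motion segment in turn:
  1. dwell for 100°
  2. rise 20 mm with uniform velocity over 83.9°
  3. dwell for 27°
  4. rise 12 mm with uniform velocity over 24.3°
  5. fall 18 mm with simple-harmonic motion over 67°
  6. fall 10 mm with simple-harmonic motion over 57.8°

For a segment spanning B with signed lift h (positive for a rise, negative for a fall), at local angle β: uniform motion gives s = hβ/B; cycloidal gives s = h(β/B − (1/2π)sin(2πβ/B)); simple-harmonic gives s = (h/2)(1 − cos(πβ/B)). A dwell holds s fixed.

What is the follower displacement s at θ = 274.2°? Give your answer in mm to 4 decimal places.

seg 1 [0°–100°] dwell: s stays 0.0000
seg 2 [100°–183.9°] uniform, h=20: full span → s += 20 → s = 20.0000
seg 3 [183.9°–210.9°] dwell: s stays 20.0000
seg 4 [210.9°–235.2°] uniform, h=12: full span → s += 12 → s = 32.0000
seg 5 [235.2°–302.2°] simple-harmonic, h=-18: θ=274.2° here. β=39, B=67. -18/2·(1 − cos(π·0.5821)) = -11.2954 → s = 20.7046

20.7046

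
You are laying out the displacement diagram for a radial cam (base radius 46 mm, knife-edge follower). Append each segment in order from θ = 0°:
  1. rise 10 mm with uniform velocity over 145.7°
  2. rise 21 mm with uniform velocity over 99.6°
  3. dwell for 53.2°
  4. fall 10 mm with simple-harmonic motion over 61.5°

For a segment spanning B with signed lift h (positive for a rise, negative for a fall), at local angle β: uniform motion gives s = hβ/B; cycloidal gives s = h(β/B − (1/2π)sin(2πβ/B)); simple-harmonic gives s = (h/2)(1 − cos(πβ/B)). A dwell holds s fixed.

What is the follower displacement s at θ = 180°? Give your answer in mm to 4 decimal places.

seg 1 [0°–145.7°] uniform, h=10: full span → s += 10 → s = 10.0000
seg 2 [145.7°–245.3°] uniform, h=21: θ=180° here. β=34.3, B=99.6. 21·34.3/99.6 = 7.2319 → s = 17.2319

17.2319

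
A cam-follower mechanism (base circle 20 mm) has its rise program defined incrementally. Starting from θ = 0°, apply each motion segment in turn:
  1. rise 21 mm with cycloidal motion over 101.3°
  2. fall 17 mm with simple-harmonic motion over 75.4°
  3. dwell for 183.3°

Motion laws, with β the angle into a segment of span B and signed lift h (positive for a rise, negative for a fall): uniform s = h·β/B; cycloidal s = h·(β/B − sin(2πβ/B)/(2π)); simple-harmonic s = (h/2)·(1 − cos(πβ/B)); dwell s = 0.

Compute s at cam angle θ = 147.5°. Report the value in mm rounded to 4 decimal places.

seg 1 [0°–101.3°] cycloidal, h=21: full span → s += 21 → s = 21.0000
seg 2 [101.3°–176.7°] simple-harmonic, h=-17: θ=147.5° here. β=46.2, B=75.4. -17/2·(1 − cos(π·0.6127)) = -11.4478 → s = 9.5522

9.5522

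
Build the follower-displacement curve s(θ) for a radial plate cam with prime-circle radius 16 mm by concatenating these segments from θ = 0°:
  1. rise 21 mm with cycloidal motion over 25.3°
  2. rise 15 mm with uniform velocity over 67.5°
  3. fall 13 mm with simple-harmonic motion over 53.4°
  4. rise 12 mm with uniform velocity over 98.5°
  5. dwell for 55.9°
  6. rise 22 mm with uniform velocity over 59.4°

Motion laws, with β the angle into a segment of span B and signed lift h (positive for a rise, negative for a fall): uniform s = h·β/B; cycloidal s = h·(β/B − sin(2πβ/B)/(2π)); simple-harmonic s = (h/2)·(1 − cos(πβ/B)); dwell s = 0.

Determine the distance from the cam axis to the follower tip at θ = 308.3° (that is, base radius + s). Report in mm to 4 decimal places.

seg 1 [0°–25.3°] cycloidal, h=21: full span → s += 21 → s = 21.0000
seg 2 [25.3°–92.8°] uniform, h=15: full span → s += 15 → s = 36.0000
seg 3 [92.8°–146.2°] simple-harmonic, h=-13: full span → s += -13 → s = 23.0000
seg 4 [146.2°–244.7°] uniform, h=12: full span → s += 12 → s = 35.0000
seg 5 [244.7°–300.6°] dwell: s stays 35.0000
seg 6 [300.6°–360°] uniform, h=22: θ=308.3° here. β=7.7, B=59.4. 22·7.7/59.4 = 2.8519 → s = 37.8519
radial distance = base radius + s = 16 + 37.8519 = 53.8519

53.8519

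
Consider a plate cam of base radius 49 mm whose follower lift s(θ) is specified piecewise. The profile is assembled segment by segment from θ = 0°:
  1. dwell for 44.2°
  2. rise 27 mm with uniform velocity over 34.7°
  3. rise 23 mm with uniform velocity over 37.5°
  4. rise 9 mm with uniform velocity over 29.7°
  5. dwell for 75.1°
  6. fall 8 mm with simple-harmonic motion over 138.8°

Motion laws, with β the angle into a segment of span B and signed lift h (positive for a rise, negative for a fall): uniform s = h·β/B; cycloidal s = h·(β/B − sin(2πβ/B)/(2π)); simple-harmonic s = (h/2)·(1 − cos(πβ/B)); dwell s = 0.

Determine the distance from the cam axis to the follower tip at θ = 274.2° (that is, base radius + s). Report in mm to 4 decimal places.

seg 1 [0°–44.2°] dwell: s stays 0.0000
seg 2 [44.2°–78.9°] uniform, h=27: full span → s += 27 → s = 27.0000
seg 3 [78.9°–116.4°] uniform, h=23: full span → s += 23 → s = 50.0000
seg 4 [116.4°–146.1°] uniform, h=9: full span → s += 9 → s = 59.0000
seg 5 [146.1°–221.2°] dwell: s stays 59.0000
seg 6 [221.2°–360°] simple-harmonic, h=-8: θ=274.2° here. β=53, B=138.8. -8/2·(1 − cos(π·0.3818)) = -2.5491 → s = 56.4509
radial distance = base radius + s = 49 + 56.4509 = 105.4509

105.4509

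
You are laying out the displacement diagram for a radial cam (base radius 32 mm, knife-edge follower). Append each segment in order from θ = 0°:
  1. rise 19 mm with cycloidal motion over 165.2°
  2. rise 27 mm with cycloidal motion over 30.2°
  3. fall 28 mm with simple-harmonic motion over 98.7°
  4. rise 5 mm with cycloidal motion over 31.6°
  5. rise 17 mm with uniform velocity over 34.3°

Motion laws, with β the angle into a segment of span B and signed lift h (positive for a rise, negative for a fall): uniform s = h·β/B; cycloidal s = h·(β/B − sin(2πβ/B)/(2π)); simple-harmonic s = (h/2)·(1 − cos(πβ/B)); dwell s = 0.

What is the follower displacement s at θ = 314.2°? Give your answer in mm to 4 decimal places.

seg 1 [0°–165.2°] cycloidal, h=19: full span → s += 19 → s = 19.0000
seg 2 [165.2°–195.4°] cycloidal, h=27: full span → s += 27 → s = 46.0000
seg 3 [195.4°–294.1°] simple-harmonic, h=-28: full span → s += -28 → s = 18.0000
seg 4 [294.1°–325.7°] cycloidal, h=5: θ=314.2° here. β=20.1, B=31.6. 5·(0.6361 − sin(2π·0.6361)/(2π)) = 3.7808 → s = 21.7808

21.7808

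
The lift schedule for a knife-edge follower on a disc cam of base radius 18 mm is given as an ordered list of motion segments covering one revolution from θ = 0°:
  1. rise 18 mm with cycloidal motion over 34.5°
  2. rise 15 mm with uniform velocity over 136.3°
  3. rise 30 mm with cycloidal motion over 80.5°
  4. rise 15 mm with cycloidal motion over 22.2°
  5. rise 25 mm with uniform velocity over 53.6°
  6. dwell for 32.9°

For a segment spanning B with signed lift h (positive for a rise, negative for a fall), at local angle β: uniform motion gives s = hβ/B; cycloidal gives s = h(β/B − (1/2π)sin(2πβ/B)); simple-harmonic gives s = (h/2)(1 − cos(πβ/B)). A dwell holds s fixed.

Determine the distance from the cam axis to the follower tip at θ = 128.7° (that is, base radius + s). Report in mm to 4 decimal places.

seg 1 [0°–34.5°] cycloidal, h=18: full span → s += 18 → s = 18.0000
seg 2 [34.5°–170.8°] uniform, h=15: θ=128.7° here. β=94.2, B=136.3. 15·94.2/136.3 = 10.3668 → s = 28.3668
radial distance = base radius + s = 18 + 28.3668 = 46.3668

46.3668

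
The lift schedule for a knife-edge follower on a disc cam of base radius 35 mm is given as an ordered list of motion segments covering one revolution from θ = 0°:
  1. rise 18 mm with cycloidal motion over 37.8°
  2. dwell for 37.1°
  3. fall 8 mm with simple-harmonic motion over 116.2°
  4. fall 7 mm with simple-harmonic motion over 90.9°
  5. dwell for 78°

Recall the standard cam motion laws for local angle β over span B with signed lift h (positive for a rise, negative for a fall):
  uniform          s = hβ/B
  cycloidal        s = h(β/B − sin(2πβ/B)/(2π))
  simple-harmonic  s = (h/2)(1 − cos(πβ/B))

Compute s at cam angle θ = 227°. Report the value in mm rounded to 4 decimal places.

seg 1 [0°–37.8°] cycloidal, h=18: full span → s += 18 → s = 18.0000
seg 2 [37.8°–74.9°] dwell: s stays 18.0000
seg 3 [74.9°–191.1°] simple-harmonic, h=-8: full span → s += -8 → s = 10.0000
seg 4 [191.1°–282°] simple-harmonic, h=-7: θ=227° here. β=35.9, B=90.9. -7/2·(1 − cos(π·0.3949)) = -2.3657 → s = 7.6343

7.6343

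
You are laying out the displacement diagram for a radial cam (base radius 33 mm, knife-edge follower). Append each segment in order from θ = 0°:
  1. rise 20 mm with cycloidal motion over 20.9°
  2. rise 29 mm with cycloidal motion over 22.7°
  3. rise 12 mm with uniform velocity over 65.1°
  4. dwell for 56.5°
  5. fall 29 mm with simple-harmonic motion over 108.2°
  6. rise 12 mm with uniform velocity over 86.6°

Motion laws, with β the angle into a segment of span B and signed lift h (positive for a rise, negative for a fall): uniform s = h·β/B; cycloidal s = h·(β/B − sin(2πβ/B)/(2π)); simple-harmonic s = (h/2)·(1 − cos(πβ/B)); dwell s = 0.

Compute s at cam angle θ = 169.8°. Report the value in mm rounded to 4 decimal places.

seg 1 [0°–20.9°] cycloidal, h=20: full span → s += 20 → s = 20.0000
seg 2 [20.9°–43.6°] cycloidal, h=29: full span → s += 29 → s = 49.0000
seg 3 [43.6°–108.7°] uniform, h=12: full span → s += 12 → s = 61.0000
seg 4 [108.7°–165.2°] dwell: s stays 61.0000
seg 5 [165.2°–273.4°] simple-harmonic, h=-29: θ=169.8° here. β=4.6, B=108.2. -29/2·(1 − cos(π·0.0425)) = -0.1291 → s = 60.8709

60.8709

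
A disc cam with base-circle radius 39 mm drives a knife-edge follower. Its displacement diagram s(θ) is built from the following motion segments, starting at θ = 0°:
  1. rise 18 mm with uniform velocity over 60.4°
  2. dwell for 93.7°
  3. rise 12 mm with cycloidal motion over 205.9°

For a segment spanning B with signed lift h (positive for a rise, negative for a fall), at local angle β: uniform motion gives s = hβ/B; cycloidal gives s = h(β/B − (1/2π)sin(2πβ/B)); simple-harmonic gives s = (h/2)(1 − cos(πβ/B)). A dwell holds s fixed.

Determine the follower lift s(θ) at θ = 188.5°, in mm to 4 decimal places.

seg 1 [0°–60.4°] uniform, h=18: full span → s += 18 → s = 18.0000
seg 2 [60.4°–154.1°] dwell: s stays 18.0000
seg 3 [154.1°–360°] cycloidal, h=12: θ=188.5° here. β=34.4, B=205.9. 12·(0.1671 − sin(2π·0.1671)/(2π)) = 0.3484 → s = 18.3484

18.3484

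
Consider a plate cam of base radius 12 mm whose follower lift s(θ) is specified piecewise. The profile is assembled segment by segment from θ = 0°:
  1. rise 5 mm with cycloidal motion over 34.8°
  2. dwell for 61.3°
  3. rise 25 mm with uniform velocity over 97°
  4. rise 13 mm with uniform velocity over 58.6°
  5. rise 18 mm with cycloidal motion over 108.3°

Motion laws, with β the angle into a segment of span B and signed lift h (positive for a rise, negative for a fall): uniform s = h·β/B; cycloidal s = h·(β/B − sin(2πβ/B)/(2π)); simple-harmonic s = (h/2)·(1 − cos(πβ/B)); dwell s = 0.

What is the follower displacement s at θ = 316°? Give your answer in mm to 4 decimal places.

seg 1 [0°–34.8°] cycloidal, h=5: full span → s += 5 → s = 5.0000
seg 2 [34.8°–96.1°] dwell: s stays 5.0000
seg 3 [96.1°–193.1°] uniform, h=25: full span → s += 25 → s = 30.0000
seg 4 [193.1°–251.7°] uniform, h=13: full span → s += 13 → s = 43.0000
seg 5 [251.7°–360°] cycloidal, h=18: θ=316° here. β=64.3, B=108.3. 18·(0.5937 − sin(2π·0.5937)/(2π)) = 12.2781 → s = 55.2781

55.2781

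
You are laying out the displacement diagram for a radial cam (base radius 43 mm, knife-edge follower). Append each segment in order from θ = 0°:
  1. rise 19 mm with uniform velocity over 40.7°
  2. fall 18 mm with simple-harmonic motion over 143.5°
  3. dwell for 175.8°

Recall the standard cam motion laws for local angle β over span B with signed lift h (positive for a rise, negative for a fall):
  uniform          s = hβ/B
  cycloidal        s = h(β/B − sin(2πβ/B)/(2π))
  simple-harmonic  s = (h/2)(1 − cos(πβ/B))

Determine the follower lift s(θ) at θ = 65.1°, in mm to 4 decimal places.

seg 1 [0°–40.7°] uniform, h=19: full span → s += 19 → s = 19.0000
seg 2 [40.7°–184.2°] simple-harmonic, h=-18: θ=65.1° here. β=24.4, B=143.5. -18/2·(1 − cos(π·0.1700)) = -1.2538 → s = 17.7462

17.7462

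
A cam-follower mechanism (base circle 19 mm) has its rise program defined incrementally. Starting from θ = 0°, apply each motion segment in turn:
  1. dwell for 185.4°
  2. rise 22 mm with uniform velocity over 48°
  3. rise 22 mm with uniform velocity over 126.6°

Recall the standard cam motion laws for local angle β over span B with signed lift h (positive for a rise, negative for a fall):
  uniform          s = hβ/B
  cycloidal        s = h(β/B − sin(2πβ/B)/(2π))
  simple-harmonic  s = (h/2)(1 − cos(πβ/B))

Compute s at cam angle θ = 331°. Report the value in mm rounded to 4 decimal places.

seg 1 [0°–185.4°] dwell: s stays 0.0000
seg 2 [185.4°–233.4°] uniform, h=22: full span → s += 22 → s = 22.0000
seg 3 [233.4°–360°] uniform, h=22: θ=331° here. β=97.6, B=126.6. 22·97.6/126.6 = 16.9605 → s = 38.9605

38.9605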